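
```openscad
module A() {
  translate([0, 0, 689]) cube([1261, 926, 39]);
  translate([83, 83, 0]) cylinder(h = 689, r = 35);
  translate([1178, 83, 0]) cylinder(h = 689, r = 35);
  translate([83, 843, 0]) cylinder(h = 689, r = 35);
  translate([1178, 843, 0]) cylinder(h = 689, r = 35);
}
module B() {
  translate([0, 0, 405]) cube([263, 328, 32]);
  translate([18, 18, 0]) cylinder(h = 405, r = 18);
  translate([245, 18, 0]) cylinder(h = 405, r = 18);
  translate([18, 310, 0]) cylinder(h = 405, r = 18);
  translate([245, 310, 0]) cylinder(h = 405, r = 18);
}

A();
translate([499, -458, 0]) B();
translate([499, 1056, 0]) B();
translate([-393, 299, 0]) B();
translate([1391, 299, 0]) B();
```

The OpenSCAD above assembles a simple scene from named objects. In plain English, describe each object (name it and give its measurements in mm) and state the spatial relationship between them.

A is a table with a 1261×926 mm rectangular top, 39 mm thick, top surface at z = 728 mm, supported by four round legs of 70 mm diameter, each leg's bounding box inset 48 mm from the nearest pair of top edges, running from the floor.

B is a four-legged stool. The seat is a 263×328×32 mm slab whose top surface is at z = 437 mm; four round legs, each 36 mm in diameter, run from the floor (z = 0) to the underside of the seat, each leg's axis is inset half a diameter from the nearest pair of seat edges (so the leg's bounding box is flush with the corner).

Four stools sit around the table at the −y, +y, −x, +x sides.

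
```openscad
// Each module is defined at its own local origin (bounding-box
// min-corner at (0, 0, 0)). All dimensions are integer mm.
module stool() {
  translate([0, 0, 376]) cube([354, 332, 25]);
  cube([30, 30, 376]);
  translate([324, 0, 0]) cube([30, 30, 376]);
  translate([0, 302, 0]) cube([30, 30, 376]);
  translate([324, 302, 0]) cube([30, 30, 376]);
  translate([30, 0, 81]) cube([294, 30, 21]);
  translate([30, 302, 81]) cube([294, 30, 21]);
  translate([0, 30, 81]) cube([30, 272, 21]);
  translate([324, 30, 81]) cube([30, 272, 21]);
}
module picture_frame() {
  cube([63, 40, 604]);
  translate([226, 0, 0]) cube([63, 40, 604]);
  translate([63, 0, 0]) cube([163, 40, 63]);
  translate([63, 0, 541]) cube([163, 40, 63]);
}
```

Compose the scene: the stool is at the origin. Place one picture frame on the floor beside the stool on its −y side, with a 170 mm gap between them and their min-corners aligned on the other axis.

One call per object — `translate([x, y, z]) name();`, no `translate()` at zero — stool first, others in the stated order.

stool();
translate([0, -210, 0]) picture_frame();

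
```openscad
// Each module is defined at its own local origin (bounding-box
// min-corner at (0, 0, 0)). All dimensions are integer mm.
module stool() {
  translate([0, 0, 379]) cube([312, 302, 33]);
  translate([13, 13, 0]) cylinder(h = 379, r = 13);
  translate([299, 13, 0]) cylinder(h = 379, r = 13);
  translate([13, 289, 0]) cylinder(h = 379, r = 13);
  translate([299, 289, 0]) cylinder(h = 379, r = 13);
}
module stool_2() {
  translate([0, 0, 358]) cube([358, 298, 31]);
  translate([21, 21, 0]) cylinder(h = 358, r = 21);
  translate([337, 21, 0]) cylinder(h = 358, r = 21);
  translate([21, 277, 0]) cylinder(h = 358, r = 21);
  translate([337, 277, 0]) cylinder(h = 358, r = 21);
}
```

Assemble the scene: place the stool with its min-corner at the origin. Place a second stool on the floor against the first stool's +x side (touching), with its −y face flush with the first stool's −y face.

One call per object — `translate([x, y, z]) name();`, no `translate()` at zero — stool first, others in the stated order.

stool();
translate([312, 0, 0]) stool_2();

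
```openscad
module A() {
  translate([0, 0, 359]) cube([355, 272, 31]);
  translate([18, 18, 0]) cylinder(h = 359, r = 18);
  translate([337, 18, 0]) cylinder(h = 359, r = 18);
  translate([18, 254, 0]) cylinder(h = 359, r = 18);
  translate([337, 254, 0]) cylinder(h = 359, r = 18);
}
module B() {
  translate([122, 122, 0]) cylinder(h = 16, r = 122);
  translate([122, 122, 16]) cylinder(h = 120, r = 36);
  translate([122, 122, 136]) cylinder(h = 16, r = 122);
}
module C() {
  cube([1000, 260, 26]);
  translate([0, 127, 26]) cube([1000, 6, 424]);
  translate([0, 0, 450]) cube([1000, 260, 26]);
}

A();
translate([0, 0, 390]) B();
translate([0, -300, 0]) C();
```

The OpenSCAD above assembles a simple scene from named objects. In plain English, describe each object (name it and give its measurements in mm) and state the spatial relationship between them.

A is a simple wooden stool: a rectangular seat 355 mm (x) by 272 mm (y), 31 mm thick, top face at z = 390 mm, on four round legs, each 36 mm in diameter. The legs rest on z = 0, each leg's axis is inset half a diameter from the nearest pair of seat edges (so the leg's bounding box is flush with the corner).

B is a spool: two coaxial disc flanges of radius 122 mm and thickness 16 mm, joined by a core cylinder of radius 36 mm and height 120 mm. The lower flange rests on z = 0 and the three cylinders share a vertical axis.

C is an I-beam lying along x, 1000 mm long. Overall section height 476 mm. Two flanges 260 mm wide (y) and 26 mm thick, one on the floor and one at the top; a web 6 mm thick runs between them, centred on the flange width.

The spool is on top of the stool. The I-beam is on the floor beside the stool on its −y side.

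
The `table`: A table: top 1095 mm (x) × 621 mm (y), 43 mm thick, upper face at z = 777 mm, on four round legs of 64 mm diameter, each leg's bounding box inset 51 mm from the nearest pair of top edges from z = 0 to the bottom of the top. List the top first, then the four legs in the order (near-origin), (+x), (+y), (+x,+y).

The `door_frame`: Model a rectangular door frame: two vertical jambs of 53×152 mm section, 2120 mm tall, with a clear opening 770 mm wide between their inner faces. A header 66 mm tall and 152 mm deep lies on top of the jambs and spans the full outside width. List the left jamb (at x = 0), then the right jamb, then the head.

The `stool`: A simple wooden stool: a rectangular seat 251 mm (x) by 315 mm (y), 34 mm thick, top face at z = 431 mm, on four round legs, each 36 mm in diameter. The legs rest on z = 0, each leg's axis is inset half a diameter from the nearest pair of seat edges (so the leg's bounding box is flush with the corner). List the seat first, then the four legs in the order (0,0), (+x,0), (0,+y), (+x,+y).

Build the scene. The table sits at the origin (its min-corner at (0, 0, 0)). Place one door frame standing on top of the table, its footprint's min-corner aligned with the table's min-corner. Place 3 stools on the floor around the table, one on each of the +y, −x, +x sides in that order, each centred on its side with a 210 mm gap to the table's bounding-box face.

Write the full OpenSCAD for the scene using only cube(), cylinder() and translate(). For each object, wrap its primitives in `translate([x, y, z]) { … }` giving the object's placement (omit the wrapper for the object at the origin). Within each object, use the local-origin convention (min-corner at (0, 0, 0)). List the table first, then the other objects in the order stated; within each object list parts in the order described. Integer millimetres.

translate([0, 0, 734]) cube([1095, 621, 43]);
translate([83, 83, 0]) cylinder(h = 734, r = 32);
translate([1012, 83, 0]) cylinder(h = 734, r = 32);
translate([83, 538, 0]) cylinder(h = 734, r = 32);
translate([1012, 538, 0]) cylinder(h = 734, r = 32);
translate([0, 0, 777]) {
  cube([53, 152, 2120]);
  translate([823, 0, 0]) cube([53, 152, 2120]);
  translate([0, 0, 2120]) cube([876, 152, 66]);
}
translate([422, 831, 0]) {
  translate([0, 0, 397]) cube([251, 315, 34]);
  translate([18, 18, 0]) cylinder(h = 397, r = 18);
  translate([233, 18, 0]) cylinder(h = 397, r = 18);
  translate([18, 297, 0]) cylinder(h = 397, r = 18);
  translate([233, 297, 0]) cylinder(h = 397, r = 18);
}
translate([-461, 153, 0]) {
  translate([0, 0, 397]) cube([251, 315, 34]);
  translate([18, 18, 0]) cylinder(h = 397, r = 18);
  translate([233, 18, 0]) cylinder(h = 397, r = 18);
  translate([18, 297, 0]) cylinder(h = 397, r = 18);
  translate([233, 297, 0]) cylinder(h = 397, r = 18);
}
translate([1305, 153, 0]) {
  translate([0, 0, 397]) cube([251, 315, 34]);
  translate([18, 18, 0]) cylinder(h = 397, r = 18);
  translate([233, 18, 0]) cylinder(h = 397, r = 18);
  translate([18, 297, 0]) cylinder(h = 397, r = 18);
  translate([233, 297, 0]) cylinder(h = 397, r = 18);
}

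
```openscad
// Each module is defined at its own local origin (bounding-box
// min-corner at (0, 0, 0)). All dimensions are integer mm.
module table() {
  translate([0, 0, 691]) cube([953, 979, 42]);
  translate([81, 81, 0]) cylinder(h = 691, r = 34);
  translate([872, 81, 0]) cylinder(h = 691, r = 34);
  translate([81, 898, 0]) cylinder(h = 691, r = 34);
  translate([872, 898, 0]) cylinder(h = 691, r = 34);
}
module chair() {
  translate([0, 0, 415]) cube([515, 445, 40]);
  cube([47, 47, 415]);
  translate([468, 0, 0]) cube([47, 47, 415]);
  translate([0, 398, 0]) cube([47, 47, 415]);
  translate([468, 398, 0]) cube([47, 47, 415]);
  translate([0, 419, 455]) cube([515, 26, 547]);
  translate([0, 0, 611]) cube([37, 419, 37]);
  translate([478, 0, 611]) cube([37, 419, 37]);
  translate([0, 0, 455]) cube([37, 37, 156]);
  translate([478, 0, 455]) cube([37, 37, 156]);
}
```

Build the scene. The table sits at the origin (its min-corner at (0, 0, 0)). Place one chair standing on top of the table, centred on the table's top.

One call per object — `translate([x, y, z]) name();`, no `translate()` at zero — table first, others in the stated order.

table();
translate([219, 267, 733]) chair();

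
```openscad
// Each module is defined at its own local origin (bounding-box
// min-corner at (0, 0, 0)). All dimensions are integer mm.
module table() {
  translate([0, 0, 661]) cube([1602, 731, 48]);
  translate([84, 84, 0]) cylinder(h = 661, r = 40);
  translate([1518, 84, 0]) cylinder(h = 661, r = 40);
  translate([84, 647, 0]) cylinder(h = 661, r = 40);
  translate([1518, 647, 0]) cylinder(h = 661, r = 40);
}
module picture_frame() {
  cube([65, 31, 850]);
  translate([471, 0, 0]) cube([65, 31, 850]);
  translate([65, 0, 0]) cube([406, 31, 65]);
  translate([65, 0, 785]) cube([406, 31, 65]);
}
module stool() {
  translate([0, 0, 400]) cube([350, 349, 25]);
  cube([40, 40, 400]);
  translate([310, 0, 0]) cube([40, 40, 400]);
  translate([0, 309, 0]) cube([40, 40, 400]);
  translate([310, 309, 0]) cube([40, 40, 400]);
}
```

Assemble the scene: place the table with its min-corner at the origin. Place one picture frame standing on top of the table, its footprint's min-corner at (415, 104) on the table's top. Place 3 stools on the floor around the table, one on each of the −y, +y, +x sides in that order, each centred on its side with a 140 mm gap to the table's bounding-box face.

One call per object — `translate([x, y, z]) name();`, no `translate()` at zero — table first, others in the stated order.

table();
translate([415, 104, 709]) picture_frame();
translate([626, -489, 0]) stool();
translate([626, 871, 0]) stool();
translate([1742, 191, 0]) stool();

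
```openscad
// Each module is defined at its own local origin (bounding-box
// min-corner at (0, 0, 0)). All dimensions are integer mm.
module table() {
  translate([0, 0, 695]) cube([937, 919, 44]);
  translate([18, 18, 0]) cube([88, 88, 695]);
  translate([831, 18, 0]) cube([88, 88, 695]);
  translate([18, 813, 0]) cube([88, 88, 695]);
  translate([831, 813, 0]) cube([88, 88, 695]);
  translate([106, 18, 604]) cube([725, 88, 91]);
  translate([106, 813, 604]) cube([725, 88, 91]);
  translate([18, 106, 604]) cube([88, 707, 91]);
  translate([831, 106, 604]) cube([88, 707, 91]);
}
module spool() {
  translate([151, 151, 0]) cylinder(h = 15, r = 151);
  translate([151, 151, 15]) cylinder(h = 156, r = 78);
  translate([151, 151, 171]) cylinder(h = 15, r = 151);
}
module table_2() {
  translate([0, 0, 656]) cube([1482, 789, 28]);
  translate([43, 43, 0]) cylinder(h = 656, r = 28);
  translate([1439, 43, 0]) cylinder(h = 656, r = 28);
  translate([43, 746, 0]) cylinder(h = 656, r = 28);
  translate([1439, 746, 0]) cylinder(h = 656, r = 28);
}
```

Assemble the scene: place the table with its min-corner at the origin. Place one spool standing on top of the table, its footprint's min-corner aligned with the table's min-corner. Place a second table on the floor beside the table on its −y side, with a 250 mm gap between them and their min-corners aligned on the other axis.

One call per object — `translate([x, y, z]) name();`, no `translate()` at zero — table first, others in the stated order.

table();
translate([0, 0, 739]) spool();
translate([0, -1039, 0]) table_2();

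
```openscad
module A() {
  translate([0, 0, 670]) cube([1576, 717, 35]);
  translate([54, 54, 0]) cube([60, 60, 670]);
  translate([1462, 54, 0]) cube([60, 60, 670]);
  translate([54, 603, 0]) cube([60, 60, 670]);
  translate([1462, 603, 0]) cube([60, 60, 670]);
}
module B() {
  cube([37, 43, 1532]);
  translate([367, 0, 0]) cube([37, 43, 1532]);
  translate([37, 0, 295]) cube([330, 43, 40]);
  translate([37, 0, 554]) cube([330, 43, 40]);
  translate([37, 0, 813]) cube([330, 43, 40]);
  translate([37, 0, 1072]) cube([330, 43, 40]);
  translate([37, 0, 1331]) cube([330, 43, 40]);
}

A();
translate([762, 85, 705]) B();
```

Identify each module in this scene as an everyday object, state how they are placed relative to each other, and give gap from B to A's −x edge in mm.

A is a table. B is a ladder. The ladder is on top of the table. The gap from the ladder to the table's −x edge is 762 mm.

The ladder's min-x is at 762; the table's min-x is 0; gap = 762 mm.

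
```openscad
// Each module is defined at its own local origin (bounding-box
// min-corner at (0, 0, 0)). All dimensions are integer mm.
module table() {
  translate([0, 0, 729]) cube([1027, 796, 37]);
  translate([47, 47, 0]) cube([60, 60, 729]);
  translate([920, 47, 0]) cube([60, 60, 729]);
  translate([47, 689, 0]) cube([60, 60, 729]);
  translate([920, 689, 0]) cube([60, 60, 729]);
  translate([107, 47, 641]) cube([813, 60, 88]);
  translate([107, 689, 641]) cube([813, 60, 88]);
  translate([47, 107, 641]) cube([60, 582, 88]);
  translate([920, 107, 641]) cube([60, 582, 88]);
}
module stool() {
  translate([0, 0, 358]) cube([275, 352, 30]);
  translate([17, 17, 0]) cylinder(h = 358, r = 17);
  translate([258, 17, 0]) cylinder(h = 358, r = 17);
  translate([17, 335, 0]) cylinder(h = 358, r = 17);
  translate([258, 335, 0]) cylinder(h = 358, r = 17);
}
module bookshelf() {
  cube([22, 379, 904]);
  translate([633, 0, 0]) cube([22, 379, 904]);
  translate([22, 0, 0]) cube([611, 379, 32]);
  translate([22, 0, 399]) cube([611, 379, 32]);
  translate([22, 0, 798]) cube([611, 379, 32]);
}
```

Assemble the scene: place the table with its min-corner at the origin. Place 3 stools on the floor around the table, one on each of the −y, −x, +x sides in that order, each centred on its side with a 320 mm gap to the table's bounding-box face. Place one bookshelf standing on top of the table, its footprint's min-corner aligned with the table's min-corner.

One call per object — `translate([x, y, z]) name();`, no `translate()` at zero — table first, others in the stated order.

table();
translate([376, -672, 0]) stool();
translate([-595, 222, 0]) stool();
translate([1347, 222, 0]) stool();
translate([0, 0, 766]) bookshelf();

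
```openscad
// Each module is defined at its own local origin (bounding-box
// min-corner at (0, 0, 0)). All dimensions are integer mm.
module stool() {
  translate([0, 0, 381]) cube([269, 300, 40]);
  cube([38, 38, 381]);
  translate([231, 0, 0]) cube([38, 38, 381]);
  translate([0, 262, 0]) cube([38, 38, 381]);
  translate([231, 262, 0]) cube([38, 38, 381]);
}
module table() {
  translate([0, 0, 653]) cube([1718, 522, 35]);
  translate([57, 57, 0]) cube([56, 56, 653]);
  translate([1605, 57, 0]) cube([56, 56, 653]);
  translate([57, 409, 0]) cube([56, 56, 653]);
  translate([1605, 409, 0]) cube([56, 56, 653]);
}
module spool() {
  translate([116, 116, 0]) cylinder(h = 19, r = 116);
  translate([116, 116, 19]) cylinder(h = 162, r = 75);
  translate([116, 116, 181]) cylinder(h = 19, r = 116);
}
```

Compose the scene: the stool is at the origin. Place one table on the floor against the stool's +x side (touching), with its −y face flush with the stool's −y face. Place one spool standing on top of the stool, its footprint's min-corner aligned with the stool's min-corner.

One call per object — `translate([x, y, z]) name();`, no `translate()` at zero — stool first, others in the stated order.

stool();
translate([269, 0, 0]) table();
translate([0, 0, 421]) spool();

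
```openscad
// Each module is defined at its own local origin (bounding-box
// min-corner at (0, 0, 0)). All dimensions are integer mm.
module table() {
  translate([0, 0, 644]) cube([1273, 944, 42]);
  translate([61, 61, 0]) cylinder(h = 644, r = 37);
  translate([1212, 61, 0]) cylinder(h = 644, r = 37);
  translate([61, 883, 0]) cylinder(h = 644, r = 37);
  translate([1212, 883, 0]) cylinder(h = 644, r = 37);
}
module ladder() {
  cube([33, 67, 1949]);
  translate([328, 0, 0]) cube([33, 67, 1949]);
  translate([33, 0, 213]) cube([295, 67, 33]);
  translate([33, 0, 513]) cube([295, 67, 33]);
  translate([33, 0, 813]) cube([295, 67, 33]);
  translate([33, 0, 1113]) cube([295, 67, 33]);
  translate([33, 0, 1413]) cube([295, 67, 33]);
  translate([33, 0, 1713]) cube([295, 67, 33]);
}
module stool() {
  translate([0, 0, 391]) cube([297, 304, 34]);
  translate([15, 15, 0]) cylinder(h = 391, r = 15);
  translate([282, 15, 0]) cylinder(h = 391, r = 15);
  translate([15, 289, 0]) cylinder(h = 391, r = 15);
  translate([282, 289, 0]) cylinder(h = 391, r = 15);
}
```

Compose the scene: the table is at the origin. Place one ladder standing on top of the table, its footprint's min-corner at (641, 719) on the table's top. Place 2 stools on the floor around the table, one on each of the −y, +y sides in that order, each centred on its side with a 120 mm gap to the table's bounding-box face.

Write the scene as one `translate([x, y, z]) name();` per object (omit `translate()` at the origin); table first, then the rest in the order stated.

table();
translate([641, 719, 686]) ladder();
translate([488, -424, 0]) stool();
translate([488, 1064, 0]) stool();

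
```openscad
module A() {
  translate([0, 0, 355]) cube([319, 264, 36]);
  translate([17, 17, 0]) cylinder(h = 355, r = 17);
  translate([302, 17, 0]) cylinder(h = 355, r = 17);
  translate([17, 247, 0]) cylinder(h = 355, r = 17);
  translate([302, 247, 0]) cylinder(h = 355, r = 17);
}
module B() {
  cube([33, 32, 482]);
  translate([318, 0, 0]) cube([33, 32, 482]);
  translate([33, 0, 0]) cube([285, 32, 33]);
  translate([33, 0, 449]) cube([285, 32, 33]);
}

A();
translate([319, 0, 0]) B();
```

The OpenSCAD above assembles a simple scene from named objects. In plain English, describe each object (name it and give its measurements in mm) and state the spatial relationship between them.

A is a simple wooden stool: a rectangular seat 319 mm (x) by 264 mm (y), 36 mm thick, top face at z = 391 mm, on four round legs, each 34 mm in diameter. The legs rest on z = 0, each leg's axis is inset half a diameter from the nearest pair of seat edges (so the leg's bounding box is flush with the corner).

B is a picture frame with a 285×416 mm rectangular opening (x by z) and a uniform 33 mm border on every side. Frame depth is 32 mm along y. It is built from two vertical stiles running the full outside height and two horizontal rails spanning the gap between the stiles.

The picture frame is against the stool's +x side, with their −y faces flush.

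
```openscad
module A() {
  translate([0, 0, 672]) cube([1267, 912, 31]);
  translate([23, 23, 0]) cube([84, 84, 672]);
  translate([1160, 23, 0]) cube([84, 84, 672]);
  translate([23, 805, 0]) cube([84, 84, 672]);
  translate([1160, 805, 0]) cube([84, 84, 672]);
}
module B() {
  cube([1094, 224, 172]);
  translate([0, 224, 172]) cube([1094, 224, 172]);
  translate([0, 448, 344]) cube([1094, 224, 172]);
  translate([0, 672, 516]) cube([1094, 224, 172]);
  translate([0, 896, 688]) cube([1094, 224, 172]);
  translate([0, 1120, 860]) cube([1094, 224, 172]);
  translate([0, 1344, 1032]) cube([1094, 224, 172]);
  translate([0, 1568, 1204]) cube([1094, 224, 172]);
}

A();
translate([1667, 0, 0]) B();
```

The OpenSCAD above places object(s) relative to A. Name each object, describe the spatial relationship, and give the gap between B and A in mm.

The staircase's nearest face is 400 mm from the table's +x face.

A is a table. B is a staircase. The staircase is on the floor beside the table on its +x side. The gap between the staircase and the table is 400 mm.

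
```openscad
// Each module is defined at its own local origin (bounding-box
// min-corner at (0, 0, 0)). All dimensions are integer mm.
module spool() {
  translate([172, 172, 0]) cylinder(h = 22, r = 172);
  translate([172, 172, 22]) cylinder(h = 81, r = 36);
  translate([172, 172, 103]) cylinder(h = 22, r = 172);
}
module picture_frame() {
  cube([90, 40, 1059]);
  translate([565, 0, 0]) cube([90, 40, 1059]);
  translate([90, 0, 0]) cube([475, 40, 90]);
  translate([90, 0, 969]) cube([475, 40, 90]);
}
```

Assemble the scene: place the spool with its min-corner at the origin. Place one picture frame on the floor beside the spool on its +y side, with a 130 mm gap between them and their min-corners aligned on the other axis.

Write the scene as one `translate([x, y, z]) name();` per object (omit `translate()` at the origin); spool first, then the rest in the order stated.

spool();
translate([0, 474, 0]) picture_frame();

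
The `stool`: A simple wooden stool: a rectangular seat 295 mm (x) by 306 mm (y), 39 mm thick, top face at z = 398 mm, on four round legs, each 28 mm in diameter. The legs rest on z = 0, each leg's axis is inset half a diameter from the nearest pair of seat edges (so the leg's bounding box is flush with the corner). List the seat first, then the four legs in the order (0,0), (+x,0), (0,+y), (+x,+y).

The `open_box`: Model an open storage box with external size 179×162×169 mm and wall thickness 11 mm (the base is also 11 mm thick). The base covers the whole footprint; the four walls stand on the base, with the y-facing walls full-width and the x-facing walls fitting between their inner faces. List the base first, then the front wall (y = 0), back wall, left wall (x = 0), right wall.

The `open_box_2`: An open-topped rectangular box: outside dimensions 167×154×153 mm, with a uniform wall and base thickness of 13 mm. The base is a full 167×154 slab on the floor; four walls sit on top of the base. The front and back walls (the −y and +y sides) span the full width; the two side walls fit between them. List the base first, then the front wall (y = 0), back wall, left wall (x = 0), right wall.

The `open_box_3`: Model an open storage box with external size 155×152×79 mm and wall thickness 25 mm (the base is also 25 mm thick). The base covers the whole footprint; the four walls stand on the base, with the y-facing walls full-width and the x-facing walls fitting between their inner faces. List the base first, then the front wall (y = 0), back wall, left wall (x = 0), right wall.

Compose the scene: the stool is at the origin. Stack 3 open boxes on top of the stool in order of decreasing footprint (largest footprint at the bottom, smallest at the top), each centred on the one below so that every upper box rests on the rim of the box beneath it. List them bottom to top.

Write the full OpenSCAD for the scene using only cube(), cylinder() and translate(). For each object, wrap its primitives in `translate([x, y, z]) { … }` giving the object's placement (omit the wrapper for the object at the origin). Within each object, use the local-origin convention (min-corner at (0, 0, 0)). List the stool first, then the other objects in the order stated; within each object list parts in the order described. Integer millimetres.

translate([0, 0, 359]) cube([295, 306, 39]);
translate([14, 14, 0]) cylinder(h = 359, r = 14);
translate([281, 14, 0]) cylinder(h = 359, r = 14);
translate([14, 292, 0]) cylinder(h = 359, r = 14);
translate([281, 292, 0]) cylinder(h = 359, r = 14);
translate([58, 72, 398]) {
  cube([179, 162, 11]);
  translate([0, 0, 11]) cube([179, 11, 158]);
  translate([0, 151, 11]) cube([179, 11, 158]);
  translate([0, 11, 11]) cube([11, 140, 158]);
  translate([168, 11, 11]) cube([11, 140, 158]);
}
translate([64, 76, 567]) {
  cube([167, 154, 13]);
  translate([0, 0, 13]) cube([167, 13, 140]);
  translate([0, 141, 13]) cube([167, 13, 140]);
  translate([0, 13, 13]) cube([13, 128, 140]);
  translate([154, 13, 13]) cube([13, 128, 140]);
}
translate([70, 77, 720]) {
  cube([155, 152, 25]);
  translate([0, 0, 25]) cube([155, 25, 54]);
  translate([0, 127, 25]) cube([155, 25, 54]);
  translate([0, 25, 25]) cube([25, 102, 54]);
  translate([130, 25, 25]) cube([25, 102, 54]);
}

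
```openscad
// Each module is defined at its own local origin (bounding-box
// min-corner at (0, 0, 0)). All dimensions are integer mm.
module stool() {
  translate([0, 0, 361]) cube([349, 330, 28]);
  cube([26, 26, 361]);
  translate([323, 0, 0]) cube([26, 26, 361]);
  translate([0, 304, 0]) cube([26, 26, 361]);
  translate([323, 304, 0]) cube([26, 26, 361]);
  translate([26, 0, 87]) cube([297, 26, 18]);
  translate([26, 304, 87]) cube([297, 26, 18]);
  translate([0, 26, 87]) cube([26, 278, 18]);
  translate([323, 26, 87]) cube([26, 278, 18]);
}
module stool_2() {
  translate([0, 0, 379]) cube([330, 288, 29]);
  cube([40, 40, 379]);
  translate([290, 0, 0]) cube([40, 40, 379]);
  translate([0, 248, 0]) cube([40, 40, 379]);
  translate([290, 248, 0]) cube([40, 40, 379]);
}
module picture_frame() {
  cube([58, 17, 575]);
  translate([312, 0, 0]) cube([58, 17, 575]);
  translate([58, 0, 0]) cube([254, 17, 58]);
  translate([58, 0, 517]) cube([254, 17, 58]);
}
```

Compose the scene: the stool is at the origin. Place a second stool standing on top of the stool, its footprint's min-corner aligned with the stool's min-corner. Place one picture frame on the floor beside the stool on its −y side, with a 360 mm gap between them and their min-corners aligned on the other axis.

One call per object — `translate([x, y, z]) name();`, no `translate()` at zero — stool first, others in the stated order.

stool();
translate([0, 0, 389]) stool_2();
translate([0, -377, 0]) picture_frame();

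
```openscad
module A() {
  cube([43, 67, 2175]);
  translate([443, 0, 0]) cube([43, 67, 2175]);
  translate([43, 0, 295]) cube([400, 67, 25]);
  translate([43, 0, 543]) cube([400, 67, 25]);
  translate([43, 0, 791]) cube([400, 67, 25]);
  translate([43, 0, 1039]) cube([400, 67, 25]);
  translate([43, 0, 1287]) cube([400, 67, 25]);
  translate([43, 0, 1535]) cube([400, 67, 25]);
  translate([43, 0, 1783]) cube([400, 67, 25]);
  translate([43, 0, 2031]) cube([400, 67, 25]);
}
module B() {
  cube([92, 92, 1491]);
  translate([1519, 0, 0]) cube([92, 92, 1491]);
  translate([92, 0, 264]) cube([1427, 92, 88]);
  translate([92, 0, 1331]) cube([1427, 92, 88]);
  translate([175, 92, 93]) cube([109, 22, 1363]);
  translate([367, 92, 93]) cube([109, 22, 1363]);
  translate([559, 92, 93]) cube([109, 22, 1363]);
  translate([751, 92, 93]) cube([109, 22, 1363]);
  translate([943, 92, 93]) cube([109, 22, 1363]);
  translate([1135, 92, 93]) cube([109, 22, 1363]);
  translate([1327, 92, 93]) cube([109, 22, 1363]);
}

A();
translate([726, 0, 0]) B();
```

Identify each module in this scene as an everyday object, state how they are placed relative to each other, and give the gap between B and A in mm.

A is a ladder. B is a fence section. The fence section is on the floor beside the ladder on its +x side. The gap between the fence section and the ladder is 240 mm.

The fence section's nearest face is 240 mm from the ladder's +x face.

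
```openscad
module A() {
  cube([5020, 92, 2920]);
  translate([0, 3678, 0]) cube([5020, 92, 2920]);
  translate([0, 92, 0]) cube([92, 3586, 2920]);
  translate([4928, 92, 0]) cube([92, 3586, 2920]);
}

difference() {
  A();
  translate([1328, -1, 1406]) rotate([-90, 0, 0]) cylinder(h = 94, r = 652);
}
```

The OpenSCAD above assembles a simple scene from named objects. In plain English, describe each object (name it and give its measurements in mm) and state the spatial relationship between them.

A is the wall frame of a small rectangular building: four walls, each 2920 mm tall and 92 mm thick, enclosing a footprint 5020 mm (x) by 3770 mm (y) outside-to-outside, with no floor or roof. The front and back walls (the −y and +y sides) span the full width; the two side walls fit between them.

The house frame has a circular hole of radius 652 mm through its front wall, centred at (x = 1328, z = 1406).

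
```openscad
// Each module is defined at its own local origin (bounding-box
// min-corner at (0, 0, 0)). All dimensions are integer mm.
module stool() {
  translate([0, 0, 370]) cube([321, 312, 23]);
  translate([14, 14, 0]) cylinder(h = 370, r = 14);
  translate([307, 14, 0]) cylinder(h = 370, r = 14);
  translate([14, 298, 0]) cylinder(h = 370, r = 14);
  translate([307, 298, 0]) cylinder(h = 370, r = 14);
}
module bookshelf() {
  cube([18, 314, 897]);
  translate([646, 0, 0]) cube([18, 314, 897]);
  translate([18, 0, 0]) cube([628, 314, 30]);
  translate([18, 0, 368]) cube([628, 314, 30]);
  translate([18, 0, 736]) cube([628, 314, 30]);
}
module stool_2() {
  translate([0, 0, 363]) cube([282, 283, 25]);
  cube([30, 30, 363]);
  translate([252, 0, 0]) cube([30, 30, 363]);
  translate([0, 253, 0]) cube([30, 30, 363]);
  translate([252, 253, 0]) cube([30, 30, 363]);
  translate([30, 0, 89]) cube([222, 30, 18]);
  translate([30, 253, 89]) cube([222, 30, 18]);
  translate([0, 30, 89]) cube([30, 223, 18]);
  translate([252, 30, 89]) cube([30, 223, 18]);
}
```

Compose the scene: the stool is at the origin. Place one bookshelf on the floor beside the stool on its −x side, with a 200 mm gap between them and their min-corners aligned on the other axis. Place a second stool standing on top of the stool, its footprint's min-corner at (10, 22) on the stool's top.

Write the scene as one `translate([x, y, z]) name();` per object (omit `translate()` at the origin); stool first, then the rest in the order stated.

stool();
translate([-864, 0, 0]) bookshelf();
translate([10, 22, 393]) stool_2();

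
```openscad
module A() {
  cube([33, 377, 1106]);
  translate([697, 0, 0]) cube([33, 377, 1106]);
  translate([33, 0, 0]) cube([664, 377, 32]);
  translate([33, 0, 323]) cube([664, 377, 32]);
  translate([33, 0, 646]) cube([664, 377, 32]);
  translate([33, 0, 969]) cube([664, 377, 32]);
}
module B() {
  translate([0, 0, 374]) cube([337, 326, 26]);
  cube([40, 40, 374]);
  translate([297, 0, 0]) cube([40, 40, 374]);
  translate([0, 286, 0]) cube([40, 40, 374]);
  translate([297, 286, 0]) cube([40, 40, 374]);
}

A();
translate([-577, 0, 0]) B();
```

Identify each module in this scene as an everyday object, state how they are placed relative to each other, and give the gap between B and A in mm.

A is a bookshelf. B is a stool. The stool is on the floor beside the bookshelf on its −x side. The gap between the stool and the bookshelf is 240 mm.

The stool's nearest face is 240 mm from the bookshelf's −x face.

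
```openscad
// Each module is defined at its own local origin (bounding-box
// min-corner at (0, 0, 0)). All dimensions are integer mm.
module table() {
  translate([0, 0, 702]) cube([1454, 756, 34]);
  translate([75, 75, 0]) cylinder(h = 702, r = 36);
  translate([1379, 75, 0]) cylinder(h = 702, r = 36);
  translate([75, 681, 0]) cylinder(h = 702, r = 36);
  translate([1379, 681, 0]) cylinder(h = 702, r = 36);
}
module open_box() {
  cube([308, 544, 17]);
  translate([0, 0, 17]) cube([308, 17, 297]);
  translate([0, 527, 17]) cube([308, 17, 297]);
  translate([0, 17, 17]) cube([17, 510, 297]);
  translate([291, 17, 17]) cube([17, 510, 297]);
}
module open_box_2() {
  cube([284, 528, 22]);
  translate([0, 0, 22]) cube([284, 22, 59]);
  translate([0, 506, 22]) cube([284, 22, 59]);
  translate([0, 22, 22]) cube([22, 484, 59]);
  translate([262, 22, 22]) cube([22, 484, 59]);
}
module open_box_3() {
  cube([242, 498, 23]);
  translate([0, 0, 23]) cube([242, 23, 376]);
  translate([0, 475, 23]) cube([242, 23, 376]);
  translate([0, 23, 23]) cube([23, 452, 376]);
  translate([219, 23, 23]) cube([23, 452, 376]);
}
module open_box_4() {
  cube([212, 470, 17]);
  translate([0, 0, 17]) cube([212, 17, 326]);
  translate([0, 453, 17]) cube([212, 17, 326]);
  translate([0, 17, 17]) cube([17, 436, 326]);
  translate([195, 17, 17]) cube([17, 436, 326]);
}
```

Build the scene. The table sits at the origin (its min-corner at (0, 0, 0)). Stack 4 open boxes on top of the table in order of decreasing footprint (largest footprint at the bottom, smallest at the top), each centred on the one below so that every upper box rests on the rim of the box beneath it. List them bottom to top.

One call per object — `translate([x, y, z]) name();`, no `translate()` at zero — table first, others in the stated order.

table();
translate([573, 106, 736]) open_box();
translate([585, 114, 1050]) open_box_2();
translate([606, 129, 1131]) open_box_3();
translate([621, 143, 1530]) open_box_4();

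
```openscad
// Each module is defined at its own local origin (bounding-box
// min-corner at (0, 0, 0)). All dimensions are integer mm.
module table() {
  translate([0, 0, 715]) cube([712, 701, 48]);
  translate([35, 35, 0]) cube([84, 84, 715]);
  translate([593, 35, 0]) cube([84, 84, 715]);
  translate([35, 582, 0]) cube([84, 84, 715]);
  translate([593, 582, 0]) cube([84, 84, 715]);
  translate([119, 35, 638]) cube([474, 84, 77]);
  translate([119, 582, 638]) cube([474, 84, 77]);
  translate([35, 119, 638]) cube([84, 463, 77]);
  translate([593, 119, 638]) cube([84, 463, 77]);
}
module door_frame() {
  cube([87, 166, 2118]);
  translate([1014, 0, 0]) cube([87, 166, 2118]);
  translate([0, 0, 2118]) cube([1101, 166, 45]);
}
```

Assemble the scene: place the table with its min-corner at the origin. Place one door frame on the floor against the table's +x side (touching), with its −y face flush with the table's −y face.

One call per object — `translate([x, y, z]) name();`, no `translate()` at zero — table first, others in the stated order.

table();
translate([712, 0, 0]) door_frame();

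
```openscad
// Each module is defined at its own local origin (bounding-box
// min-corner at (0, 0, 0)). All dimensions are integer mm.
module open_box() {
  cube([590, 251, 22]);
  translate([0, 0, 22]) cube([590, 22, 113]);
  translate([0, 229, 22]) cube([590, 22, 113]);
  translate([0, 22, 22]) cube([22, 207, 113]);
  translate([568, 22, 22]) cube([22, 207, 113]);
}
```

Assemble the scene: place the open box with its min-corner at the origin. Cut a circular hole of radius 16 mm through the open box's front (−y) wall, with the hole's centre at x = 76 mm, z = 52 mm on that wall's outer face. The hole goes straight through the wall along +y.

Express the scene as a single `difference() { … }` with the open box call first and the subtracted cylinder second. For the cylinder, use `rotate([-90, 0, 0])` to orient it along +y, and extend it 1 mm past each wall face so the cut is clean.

difference() {
  open_box();
  translate([76, -1, 52]) rotate([-90, 0, 0]) cylinder(h = 24, r = 16);
}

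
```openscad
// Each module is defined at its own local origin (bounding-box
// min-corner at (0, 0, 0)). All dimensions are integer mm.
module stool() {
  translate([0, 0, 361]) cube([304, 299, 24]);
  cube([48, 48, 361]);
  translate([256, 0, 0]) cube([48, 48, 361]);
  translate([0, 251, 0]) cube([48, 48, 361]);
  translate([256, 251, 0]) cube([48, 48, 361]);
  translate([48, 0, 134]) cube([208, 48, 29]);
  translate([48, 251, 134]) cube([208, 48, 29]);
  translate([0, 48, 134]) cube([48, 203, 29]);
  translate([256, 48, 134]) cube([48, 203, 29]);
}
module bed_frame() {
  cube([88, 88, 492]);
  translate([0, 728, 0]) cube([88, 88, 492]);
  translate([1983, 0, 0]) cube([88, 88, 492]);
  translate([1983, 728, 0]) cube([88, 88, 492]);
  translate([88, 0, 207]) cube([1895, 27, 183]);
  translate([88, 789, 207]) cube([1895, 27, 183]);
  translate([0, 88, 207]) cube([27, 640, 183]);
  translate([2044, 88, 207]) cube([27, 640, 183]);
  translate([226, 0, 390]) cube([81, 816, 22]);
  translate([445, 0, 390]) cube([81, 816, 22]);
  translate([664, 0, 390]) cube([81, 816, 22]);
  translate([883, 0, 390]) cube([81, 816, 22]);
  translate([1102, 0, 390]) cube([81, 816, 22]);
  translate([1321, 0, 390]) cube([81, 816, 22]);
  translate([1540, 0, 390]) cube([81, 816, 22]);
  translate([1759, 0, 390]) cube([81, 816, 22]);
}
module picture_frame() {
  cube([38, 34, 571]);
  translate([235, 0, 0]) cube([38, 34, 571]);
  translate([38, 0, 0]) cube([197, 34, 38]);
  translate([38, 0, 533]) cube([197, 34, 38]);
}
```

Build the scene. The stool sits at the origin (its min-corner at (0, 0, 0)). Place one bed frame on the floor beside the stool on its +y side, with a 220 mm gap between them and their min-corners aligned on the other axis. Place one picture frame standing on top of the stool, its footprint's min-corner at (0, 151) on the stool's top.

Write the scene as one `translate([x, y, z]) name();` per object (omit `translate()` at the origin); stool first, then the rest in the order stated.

stool();
translate([0, 519, 0]) bed_frame();
translate([0, 151, 385]) picture_frame();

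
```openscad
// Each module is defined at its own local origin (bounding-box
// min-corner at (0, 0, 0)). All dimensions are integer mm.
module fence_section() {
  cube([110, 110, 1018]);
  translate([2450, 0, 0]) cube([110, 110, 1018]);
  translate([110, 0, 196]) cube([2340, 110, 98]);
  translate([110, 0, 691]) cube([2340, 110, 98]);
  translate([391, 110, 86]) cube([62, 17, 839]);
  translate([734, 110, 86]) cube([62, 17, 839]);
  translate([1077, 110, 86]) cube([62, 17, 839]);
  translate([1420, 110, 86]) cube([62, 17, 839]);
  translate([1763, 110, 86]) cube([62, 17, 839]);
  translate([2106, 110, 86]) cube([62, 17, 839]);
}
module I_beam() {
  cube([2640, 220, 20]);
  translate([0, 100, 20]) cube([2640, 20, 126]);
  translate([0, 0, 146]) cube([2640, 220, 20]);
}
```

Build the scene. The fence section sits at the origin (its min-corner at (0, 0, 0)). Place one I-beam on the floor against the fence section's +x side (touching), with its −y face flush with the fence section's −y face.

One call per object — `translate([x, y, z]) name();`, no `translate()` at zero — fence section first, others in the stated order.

fence_section();
translate([2560, 0, 0]) I_beam();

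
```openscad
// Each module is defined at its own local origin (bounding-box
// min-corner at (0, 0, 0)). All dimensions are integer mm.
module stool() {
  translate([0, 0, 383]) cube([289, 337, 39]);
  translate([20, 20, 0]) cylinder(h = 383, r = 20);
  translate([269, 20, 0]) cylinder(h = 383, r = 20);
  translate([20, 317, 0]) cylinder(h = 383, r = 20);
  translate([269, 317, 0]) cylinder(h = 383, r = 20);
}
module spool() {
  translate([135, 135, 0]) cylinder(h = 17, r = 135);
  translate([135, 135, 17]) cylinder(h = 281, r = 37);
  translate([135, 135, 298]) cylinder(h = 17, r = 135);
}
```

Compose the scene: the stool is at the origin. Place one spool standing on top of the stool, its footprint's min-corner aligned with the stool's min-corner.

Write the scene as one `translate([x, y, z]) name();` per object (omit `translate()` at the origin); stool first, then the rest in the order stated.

stool();
translate([0, 0, 422]) spool();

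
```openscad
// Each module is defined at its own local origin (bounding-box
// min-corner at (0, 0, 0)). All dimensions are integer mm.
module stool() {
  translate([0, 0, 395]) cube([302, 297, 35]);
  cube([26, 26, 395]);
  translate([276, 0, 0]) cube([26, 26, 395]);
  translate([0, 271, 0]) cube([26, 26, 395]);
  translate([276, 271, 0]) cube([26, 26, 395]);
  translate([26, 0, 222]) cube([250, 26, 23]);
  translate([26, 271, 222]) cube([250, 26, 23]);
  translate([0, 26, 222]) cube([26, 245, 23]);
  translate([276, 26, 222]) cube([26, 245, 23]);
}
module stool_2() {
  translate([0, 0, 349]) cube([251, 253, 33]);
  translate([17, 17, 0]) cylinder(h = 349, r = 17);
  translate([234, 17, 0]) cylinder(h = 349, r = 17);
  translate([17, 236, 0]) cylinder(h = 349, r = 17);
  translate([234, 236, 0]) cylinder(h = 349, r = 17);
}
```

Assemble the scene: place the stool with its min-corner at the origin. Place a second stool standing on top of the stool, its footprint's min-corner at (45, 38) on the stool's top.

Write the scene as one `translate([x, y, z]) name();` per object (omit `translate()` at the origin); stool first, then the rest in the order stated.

stool();
translate([45, 38, 430]) stool_2();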